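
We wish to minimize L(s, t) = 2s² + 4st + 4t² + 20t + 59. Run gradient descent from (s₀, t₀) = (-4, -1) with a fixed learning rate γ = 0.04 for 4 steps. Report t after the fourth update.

∇L = (4s + 4t, 4s + 8t + 20)
Step 1: at (-4, -1), ∇L = (-20, -4) → (-4, -1) − 0.04·(-20, -4) = (-3.2, -0.84)
Step 2: at (-3.2, -0.84), ∇L = (-16.16, 0.48) → (-3.2, -0.84) − 0.04·(-16.16, 0.48) = (-2.5536, -0.8592)
Step 3: at (-2.5536, -0.8592), ∇L = (-13.6512, 2.912) → (-2.5536, -0.8592) − 0.04·(-13.6512, 2.912) = (-2.007552, -0.97568)
Step 4: at (-2.007552, -0.97568), ∇L = (-11.932928, 4.164352) → (-2.007552, -0.97568) − 0.04·(-11.932928, 4.164352) = (-1.53023488, -1.14225408)
t = -1.14225408

-1.14225408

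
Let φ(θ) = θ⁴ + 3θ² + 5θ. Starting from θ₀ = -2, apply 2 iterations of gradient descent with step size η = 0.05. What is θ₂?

φ′(θ) = 4θ³ + 6θ + 5
Step 1: φ′(-2) = -39; θ₁ = -2 − 0.05·(-39) = -0.05
Step 2: φ′(-0.05) = 4.6995; θ₂ = -0.05 − 0.05·4.6995 = -0.284975

-0.284975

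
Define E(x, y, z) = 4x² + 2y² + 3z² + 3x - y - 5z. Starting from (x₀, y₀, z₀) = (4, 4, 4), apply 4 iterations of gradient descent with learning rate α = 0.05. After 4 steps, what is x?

0.192

∇E = (8x + 3, 4y - 1, 6z - 5)
(x₁, y₁, z₁) = (4, 4, 4) − 0.05·(35, 15, 19) = (2.25, 3.25, 3.05)
(x₂, y₂, z₂) = (2.25, 3.25, 3.05) − 0.05·(21, 12, 13.3) = (1.2, 2.65, 2.385)
(x₃, y₃, z₃) = (1.2, 2.65, 2.385) − 0.05·(12.6, 9.6, 9.31) = (0.57, 2.17, 1.9195)
(x₄, y₄, z₄) = (0.57, 2.17, 1.9195) − 0.05·(7.56, 7.68, 6.517) = (0.192, 1.786, 1.59365)
x = 0.192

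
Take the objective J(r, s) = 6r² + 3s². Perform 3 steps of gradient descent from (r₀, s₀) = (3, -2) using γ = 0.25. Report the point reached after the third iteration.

(-24, 0.25)

∇J = (12r, 6s)
(r₁, s₁) = (3, -2) − 0.25·(36, -12) = (-6, 1)
(r₂, s₂) = (-6, 1) − 0.25·(-72, 6) = (12, -0.5)
(r₃, s₃) = (12, -0.5) − 0.25·(144, -3) = (-24, 0.25)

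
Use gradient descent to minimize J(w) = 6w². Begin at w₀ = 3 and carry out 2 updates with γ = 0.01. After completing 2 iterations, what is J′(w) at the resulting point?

J′(w) = 12w
Step 1: J′(3) = 36; w₁ = 3 − 0.01·36 = 2.64
Step 2: J′(2.64) = 31.68; w₂ = 2.64 − 0.01·31.68 = 2.3232
J′(w) at (2.3232) = 27.8784

27.8784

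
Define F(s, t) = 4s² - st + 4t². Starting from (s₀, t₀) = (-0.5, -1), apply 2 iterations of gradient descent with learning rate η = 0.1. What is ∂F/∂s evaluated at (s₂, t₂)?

∇F = (8s - t, -s + 8t)
(s₁, t₁) = (-0.5, -1) − 0.1·(-3, -7.5) = (-0.2, -0.25)
(s₂, t₂) = (-0.2, -0.25) − 0.1·(-1.35, -1.8) = (-0.065, -0.07)
∂F/∂s at (-0.065, -0.07) = -0.45

-0.45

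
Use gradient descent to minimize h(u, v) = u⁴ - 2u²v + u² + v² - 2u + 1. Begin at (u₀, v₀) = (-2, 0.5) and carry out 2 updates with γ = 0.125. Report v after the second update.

2.296875

∇h = (4u³ - 4uv + 2u - 2, -2u² + 2v)
(u₁, v₁) = (-2, 0.5) − 0.125·(-34, -7) = (2.25, 1.375)
(u₂, v₂) = (2.25, 1.375) − 0.125·(35.6875, -7.375) = (-2.2109375, 2.296875)
v = 2.296875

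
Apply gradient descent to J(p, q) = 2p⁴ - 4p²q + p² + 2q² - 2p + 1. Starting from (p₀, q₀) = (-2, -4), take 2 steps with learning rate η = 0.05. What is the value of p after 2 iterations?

-41.7112

∇J = (8p³ - 8pq + 2p - 2, -4p² + 4q)
Step 1: at (-2, -4), ∇J = (-134, -32) → (-2, -4) − 0.05·(-134, -32) = (4.7, -2.4)
Step 2: at (4.7, -2.4), ∇J = (928.224, -97.96) → (4.7, -2.4) − 0.05·(928.224, -97.96) = (-41.7112, 2.498)
p = -41.7112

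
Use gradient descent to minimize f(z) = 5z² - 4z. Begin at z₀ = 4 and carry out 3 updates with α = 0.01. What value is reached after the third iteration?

3.0244

f′(z) = 10z - 4
Step 1: f′(4) = 36; z₁ = 4 − 0.01·36 = 3.64
Step 2: f′(3.64) = 32.4; z₂ = 3.64 − 0.01·32.4 = 3.316
Step 3: f′(3.316) = 29.16; z₃ = 3.316 − 0.01·29.16 = 3.0244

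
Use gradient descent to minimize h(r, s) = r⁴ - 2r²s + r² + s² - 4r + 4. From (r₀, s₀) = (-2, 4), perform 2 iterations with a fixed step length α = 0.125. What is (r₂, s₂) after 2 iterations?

(-1.75, 3.25)

∇h = (4r³ - 4rs + 2r - 4, -2r² + 2s)
Step 1: at (-2, 4), ∇h = (-8, 0) → (-2, 4) − 0.125·(-8, 0) = (-1, 4)
Step 2: at (-1, 4), ∇h = (6, 6) → (-1, 4) − 0.125·(6, 6) = (-1.75, 3.25)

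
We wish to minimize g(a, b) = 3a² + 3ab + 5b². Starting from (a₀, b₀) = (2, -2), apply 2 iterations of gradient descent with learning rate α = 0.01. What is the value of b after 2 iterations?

∇g = (6a + 3b, 3a + 10b)
(a₁, b₁) = (2, -2) − 0.01·(6, -14) = (1.94, -1.86)
(a₂, b₂) = (1.94, -1.86) − 0.01·(6.06, -12.78) = (1.8794, -1.7322)
b = -1.7322

-1.7322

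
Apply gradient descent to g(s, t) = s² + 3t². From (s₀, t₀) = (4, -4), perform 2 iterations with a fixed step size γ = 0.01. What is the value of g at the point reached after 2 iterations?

52.23384064

∇g = (2s, 6t)
Step 1: at (4, -4), ∇g = (8, -24) → (4, -4) − 0.01·(8, -24) = (3.92, -3.76)
Step 2: at (3.92, -3.76), ∇g = (7.84, -22.56) → (3.92, -3.76) − 0.01·(7.84, -22.56) = (3.8416, -3.5344)
g(3.8416, -3.5344) = 52.23384064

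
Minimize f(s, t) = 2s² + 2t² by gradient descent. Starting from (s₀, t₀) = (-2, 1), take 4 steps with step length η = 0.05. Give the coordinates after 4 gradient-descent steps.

∇f = (4s, 4t)
Step 1: at (-2, 1), ∇f = (-8, 4) → (-2, 1) − 0.05·(-8, 4) = (-1.6, 0.8)
Step 2: at (-1.6, 0.8), ∇f = (-6.4, 3.2) → (-1.6, 0.8) − 0.05·(-6.4, 3.2) = (-1.28, 0.64)
Step 3: at (-1.28, 0.64), ∇f = (-5.12, 2.56) → (-1.28, 0.64) − 0.05·(-5.12, 2.56) = (-1.024, 0.512)
Step 4: at (-1.024, 0.512), ∇f = (-4.096, 2.048) → (-1.024, 0.512) − 0.05·(-4.096, 2.048) = (-0.8192, 0.4096)

(-0.8192, 0.4096)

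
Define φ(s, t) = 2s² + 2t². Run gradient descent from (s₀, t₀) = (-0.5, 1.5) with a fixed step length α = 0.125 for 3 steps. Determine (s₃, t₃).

∇φ = (4s, 4t)
(s₁, t₁) = (-0.5, 1.5) − 0.125·(-2, 6) = (-0.25, 0.75)
(s₂, t₂) = (-0.25, 0.75) − 0.125·(-1, 3) = (-0.125, 0.375)
(s₃, t₃) = (-0.125, 0.375) − 0.125·(-0.5, 1.5) = (-0.0625, 0.1875)

(-0.0625, 0.1875)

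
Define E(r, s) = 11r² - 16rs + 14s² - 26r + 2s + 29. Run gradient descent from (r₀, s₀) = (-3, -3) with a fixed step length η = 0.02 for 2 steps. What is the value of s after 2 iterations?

∇E = (22r - 16s - 26, -16r + 28s + 2)
Step 1: at (-3, -3), ∇E = (-44, -34) → (-3, -3) − 0.02·(-44, -34) = (-2.12, -2.32)
Step 2: at (-2.12, -2.32), ∇E = (-35.52, -29.04) → (-2.12, -2.32) − 0.02·(-35.52, -29.04) = (-1.4096, -1.7392)
s = -1.7392

-1.7392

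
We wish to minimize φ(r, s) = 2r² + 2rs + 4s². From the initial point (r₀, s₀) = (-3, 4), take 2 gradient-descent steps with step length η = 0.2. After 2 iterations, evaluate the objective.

10.3712

∇φ = (4r + 2s, 2r + 8s)
Step 1: at (-3, 4), ∇φ = (-4, 26) → (-3, 4) − 0.2·(-4, 26) = (-2.2, -1.2)
Step 2: at (-2.2, -1.2), ∇φ = (-11.2, -14) → (-2.2, -1.2) − 0.2·(-11.2, -14) = (0.04, 1.6)
φ(0.04, 1.6) = 10.3712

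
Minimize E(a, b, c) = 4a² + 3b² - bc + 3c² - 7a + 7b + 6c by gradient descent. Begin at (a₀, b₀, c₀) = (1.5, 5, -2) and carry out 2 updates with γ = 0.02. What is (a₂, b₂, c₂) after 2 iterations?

∇E = (8a - 7, 6b - c + 7, -b + 6c + 6)
Step 1: at (1.5, 5, -2), ∇E = (5, 39, -11) → (1.5, 5, -2) − 0.02·(5, 39, -11) = (1.4, 4.22, -1.78)
Step 2: at (1.4, 4.22, -1.78), ∇E = (4.2, 34.1, -8.9) → (1.4, 4.22, -1.78) − 0.02·(4.2, 34.1, -8.9) = (1.316, 3.538, -1.602)

(1.316, 3.538, -1.602)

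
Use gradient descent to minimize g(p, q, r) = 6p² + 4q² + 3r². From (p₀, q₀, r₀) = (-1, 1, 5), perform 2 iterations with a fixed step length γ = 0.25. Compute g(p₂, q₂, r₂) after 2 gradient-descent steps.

104.6875

∇g = (12p, 8q, 6r)
Step 1: at (-1, 1, 5), ∇g = (-12, 8, 30) → (-1, 1, 5) − 0.25·(-12, 8, 30) = (2, -1, -2.5)
Step 2: at (2, -1, -2.5), ∇g = (24, -8, -15) → (2, -1, -2.5) − 0.25·(24, -8, -15) = (-4, 1, 1.25)
g(-4, 1, 1.25) = 104.6875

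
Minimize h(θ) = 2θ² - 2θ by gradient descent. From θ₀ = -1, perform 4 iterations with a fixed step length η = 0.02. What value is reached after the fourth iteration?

-0.57458944

h′(θ) = 4θ - 2
Step 1: h′(-1) = -6; θ₁ = -1 − 0.02·(-6) = -0.88
Step 2: h′(-0.88) = -5.52; θ₂ = -0.88 − 0.02·(-5.52) = -0.7696
Step 3: h′(-0.7696) = -5.0784; θ₃ = -0.7696 − 0.02·(-5.0784) = -0.668032
Step 4: h′(-0.668032) = -4.672128; θ₄ = -0.668032 − 0.02·(-4.672128) = -0.57458944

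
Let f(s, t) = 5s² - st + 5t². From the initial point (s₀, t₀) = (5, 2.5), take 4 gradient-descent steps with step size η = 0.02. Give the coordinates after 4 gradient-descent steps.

∇f = (10s - t, -s + 10t)
Step 1: at (5, 2.5), ∇f = (47.5, 20) → (5, 2.5) − 0.02·(47.5, 20) = (4.05, 2.1)
Step 2: at (4.05, 2.1), ∇f = (38.4, 16.95) → (4.05, 2.1) − 0.02·(38.4, 16.95) = (3.282, 1.761)
Step 3: at (3.282, 1.761), ∇f = (31.059, 14.328) → (3.282, 1.761) − 0.02·(31.059, 14.328) = (2.66082, 1.47444)
Step 4: at (2.66082, 1.47444), ∇f = (25.13376, 12.08358) → (2.66082, 1.47444) − 0.02·(25.13376, 12.08358) = (2.1581448, 1.2327684)

(2.1581448, 1.2327684)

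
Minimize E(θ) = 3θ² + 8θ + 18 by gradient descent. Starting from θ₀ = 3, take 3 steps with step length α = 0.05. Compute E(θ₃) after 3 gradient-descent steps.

E′(θ) = 6θ + 8
θ₁ = 3 − 0.05·26 = 1.7
θ₂ = 1.7 − 0.05·18.2 = 0.79
θ₃ = 0.79 − 0.05·12.74 = 0.153
E(0.153) = 19.294227

19.294227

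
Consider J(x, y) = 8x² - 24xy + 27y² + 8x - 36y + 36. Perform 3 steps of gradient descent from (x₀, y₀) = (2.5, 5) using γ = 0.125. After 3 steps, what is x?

∇J = (16x - 24y + 8, -24x + 54y - 36)
Step 1: at (2.5, 5), ∇J = (-72, 174) → (2.5, 5) − 0.125·(-72, 174) = (11.5, -16.75)
Step 2: at (11.5, -16.75), ∇J = (594, -1216.5) → (11.5, -16.75) − 0.125·(594, -1216.5) = (-62.75, 135.3125)
Step 3: at (-62.75, 135.3125), ∇J = (-4243.5, 8776.875) → (-62.75, 135.3125) − 0.125·(-4243.5, 8776.875) = (467.6875, -961.796875)
x = 467.6875

467.6875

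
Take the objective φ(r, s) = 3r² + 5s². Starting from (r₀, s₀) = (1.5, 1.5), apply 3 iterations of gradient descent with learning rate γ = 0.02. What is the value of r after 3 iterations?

1.022208

∇φ = (6r, 10s)
(r₁, s₁) = (1.5, 1.5) − 0.02·(9, 15) = (1.32, 1.2)
(r₂, s₂) = (1.32, 1.2) − 0.02·(7.92, 12) = (1.1616, 0.96)
(r₃, s₃) = (1.1616, 0.96) − 0.02·(6.9696, 9.6) = (1.022208, 0.768)
r = 1.022208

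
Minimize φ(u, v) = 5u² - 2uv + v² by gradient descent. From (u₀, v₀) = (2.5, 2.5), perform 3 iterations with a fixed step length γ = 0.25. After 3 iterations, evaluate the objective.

∇φ = (10u - 2v, -2u + 2v)
(u₁, v₁) = (2.5, 2.5) − 0.25·(20, 0) = (-2.5, 2.5)
(u₂, v₂) = (-2.5, 2.5) − 0.25·(-30, 10) = (5, 0)
(u₃, v₃) = (5, 0) − 0.25·(50, -10) = (-7.5, 2.5)
φ(-7.5, 2.5) = 325

325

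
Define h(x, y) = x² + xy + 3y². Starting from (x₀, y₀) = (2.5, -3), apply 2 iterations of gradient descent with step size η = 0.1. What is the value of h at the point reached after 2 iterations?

4.300675

∇h = (2x + y, x + 6y)
Step 1: at (2.5, -3), ∇h = (2, -15.5) → (2.5, -3) − 0.1·(2, -15.5) = (2.3, -1.45)
Step 2: at (2.3, -1.45), ∇h = (3.15, -6.4) → (2.3, -1.45) − 0.1·(3.15, -6.4) = (1.985, -0.81)
h(1.985, -0.81) = 4.300675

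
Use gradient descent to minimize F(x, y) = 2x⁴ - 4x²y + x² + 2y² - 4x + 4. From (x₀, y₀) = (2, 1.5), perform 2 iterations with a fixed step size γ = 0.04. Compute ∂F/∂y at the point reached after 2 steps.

∇F = (8x³ - 8xy + 2x - 4, -4x² + 4y)
(x₁, y₁) = (2, 1.5) − 0.04·(40, -10) = (0.4, 1.9)
(x₂, y₂) = (0.4, 1.9) − 0.04·(-8.768, 6.96) = (0.75072, 1.6216)
∂F/∂y at (0.75072, 1.6216) = 4.2320779264

4.2320779264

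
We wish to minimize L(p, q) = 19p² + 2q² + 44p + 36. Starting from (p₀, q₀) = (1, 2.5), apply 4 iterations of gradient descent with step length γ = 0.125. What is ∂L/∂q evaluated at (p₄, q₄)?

0.625

∇L = (38p + 44, 4q)
Step 1: at (1, 2.5), ∇L = (82, 10) → (1, 2.5) − 0.125·(82, 10) = (-9.25, 1.25)
Step 2: at (-9.25, 1.25), ∇L = (-307.5, 5) → (-9.25, 1.25) − 0.125·(-307.5, 5) = (29.1875, 0.625)
Step 3: at (29.1875, 0.625), ∇L = (1153.125, 2.5) → (29.1875, 0.625) − 0.125·(1153.125, 2.5) = (-114.953125, 0.3125)
Step 4: at (-114.953125, 0.3125), ∇L = (-4324.21875, 1.25) → (-114.953125, 0.3125) − 0.125·(-4324.21875, 1.25) = (425.57421875, 0.15625)
∂L/∂q at (425.57421875, 0.15625) = 0.625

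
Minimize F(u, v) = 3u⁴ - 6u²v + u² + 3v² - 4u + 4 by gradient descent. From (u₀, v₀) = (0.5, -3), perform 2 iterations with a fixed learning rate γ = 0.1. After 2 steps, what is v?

∇F = (12u³ - 12uv + 2u - 4, -6u² + 6v)
Step 1: at (0.5, -3), ∇F = (16.5, -19.5) → (0.5, -3) − 0.1·(16.5, -19.5) = (-1.15, -1.05)
Step 2: at (-1.15, -1.05), ∇F = (-39.0405, -14.235) → (-1.15, -1.05) − 0.1·(-39.0405, -14.235) = (2.75405, 0.3735)
v = 0.3735

0.3735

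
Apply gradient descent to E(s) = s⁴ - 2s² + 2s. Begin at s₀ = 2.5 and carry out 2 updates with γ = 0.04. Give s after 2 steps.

E′(s) = 4s³ - 4s + 2
s₁ = 2.5 − 0.04·54.5 = 0.32
s₂ = 0.32 − 0.04·0.851072 = 0.28595712

0.28595712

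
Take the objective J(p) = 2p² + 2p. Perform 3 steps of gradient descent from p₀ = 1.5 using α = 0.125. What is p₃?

J′(p) = 4p + 2
Step 1: J′(1.5) = 8; p₁ = 1.5 − 0.125·8 = 0.5
Step 2: J′(0.5) = 4; p₂ = 0.5 − 0.125·4 = 0
Step 3: J′(0) = 2; p₃ = 0 − 0.125·2 = -0.25

-0.25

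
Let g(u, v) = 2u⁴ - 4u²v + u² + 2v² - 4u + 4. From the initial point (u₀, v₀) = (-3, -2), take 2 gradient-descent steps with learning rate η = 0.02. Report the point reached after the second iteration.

∇g = (8u³ - 8uv + 2u - 4, -4u² + 4v)
(u₁, v₁) = (-3, -2) − 0.02·(-274, -44) = (2.48, -1.12)
(u₂, v₂) = (2.48, -1.12) − 0.02·(145.204736, -29.0816) = (-0.42409472, -0.538368)

(-0.42409472, -0.538368)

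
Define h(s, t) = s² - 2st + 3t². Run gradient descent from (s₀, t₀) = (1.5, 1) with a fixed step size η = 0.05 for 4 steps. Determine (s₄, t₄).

(1.2582, 0.5924)

∇h = (2s - 2t, -2s + 6t)
Step 1: at (1.5, 1), ∇h = (1, 3) → (1.5, 1) − 0.05·(1, 3) = (1.45, 0.85)
Step 2: at (1.45, 0.85), ∇h = (1.2, 2.2) → (1.45, 0.85) − 0.05·(1.2, 2.2) = (1.39, 0.74)
Step 3: at (1.39, 0.74), ∇h = (1.3, 1.66) → (1.39, 0.74) − 0.05·(1.3, 1.66) = (1.325, 0.657)
Step 4: at (1.325, 0.657), ∇h = (1.336, 1.292) → (1.325, 0.657) − 0.05·(1.336, 1.292) = (1.2582, 0.5924)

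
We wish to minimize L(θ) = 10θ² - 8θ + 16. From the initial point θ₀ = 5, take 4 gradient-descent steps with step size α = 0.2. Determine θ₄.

L′(θ) = 20θ - 8
θ₁ = 5 − 0.2·92 = -13.4
θ₂ = -13.4 − 0.2·(-276) = 41.8
θ₃ = 41.8 − 0.2·828 = -123.8
θ₄ = -123.8 − 0.2·(-2484) = 373

373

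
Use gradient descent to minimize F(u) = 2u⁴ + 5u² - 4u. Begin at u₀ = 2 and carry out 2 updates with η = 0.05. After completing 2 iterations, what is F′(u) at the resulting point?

F′(u) = 8u³ + 10u - 4
Step 1: F′(2) = 80; u₁ = 2 − 0.05·80 = -2
Step 2: F′(-2) = -88; u₂ = -2 − 0.05·(-88) = 2.4
F′(u) at (2.4) = 130.592

130.592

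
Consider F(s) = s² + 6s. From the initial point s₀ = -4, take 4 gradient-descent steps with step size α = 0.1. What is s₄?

F′(s) = 2s + 6
s₁ = -4 − 0.1·(-2) = -3.8
s₂ = -3.8 − 0.1·(-1.6) = -3.64
s₃ = -3.64 − 0.1·(-1.28) = -3.512
s₄ = -3.512 − 0.1·(-1.024) = -3.4096

-3.4096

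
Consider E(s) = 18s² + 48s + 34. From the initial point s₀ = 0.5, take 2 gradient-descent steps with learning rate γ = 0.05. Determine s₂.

E′(s) = 36s + 48
s₁ = 0.5 − 0.05·66 = -2.8
s₂ = -2.8 − 0.05·(-52.8) = -0.16

-0.16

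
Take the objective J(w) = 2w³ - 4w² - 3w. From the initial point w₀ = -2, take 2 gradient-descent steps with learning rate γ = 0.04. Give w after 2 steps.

-7.380096

J′(w) = 6w² - 8w - 3
w₁ = -2 − 0.04·37 = -3.48
w₂ = -3.48 − 0.04·97.5024 = -7.380096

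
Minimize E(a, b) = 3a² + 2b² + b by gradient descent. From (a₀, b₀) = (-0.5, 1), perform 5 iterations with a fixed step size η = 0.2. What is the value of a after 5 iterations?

∇E = (6a, 4b + 1)
Step 1: at (-0.5, 1), ∇E = (-3, 5) → (-0.5, 1) − 0.2·(-3, 5) = (0.1, 0)
Step 2: at (0.1, 0), ∇E = (0.6, 1) → (0.1, 0) − 0.2·(0.6, 1) = (-0.02, -0.2)
Step 3: at (-0.02, -0.2), ∇E = (-0.12, 0.2) → (-0.02, -0.2) − 0.2·(-0.12, 0.2) = (0.004, -0.24)
Step 4: at (0.004, -0.24), ∇E = (0.024, 0.04) → (0.004, -0.24) − 0.2·(0.024, 0.04) = (-0.0008, -0.248)
Step 5: at (-0.0008, -0.248), ∇E = (-0.0048, 0.008) → (-0.0008, -0.248) − 0.2·(-0.0048, 0.008) = (0.00016, -0.2496)
a = 0.00016

0.00016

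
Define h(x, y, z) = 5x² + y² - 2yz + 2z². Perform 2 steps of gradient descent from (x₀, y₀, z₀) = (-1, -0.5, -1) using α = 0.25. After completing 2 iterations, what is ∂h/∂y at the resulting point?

-0.25

∇h = (10x, 2y - 2z, -2y + 4z)
Step 1: at (-1, -0.5, -1), ∇h = (-10, 1, -3) → (-1, -0.5, -1) − 0.25·(-10, 1, -3) = (1.5, -0.75, -0.25)
Step 2: at (1.5, -0.75, -0.25), ∇h = (15, -1, 0.5) → (1.5, -0.75, -0.25) − 0.25·(15, -1, 0.5) = (-2.25, -0.5, -0.375)
∂h/∂y at (-2.25, -0.5, -0.375) = -0.25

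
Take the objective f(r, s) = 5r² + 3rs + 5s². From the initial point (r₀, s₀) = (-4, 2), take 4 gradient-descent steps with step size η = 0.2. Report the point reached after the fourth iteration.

(-6.6304, -6.4768)

∇f = (10r + 3s, 3r + 10s)
(r₁, s₁) = (-4, 2) − 0.2·(-34, 8) = (2.8, 0.4)
(r₂, s₂) = (2.8, 0.4) − 0.2·(29.2, 12.4) = (-3.04, -2.08)
(r₃, s₃) = (-3.04, -2.08) − 0.2·(-36.64, -29.92) = (4.288, 3.904)
(r₄, s₄) = (4.288, 3.904) − 0.2·(54.592, 51.904) = (-6.6304, -6.4768)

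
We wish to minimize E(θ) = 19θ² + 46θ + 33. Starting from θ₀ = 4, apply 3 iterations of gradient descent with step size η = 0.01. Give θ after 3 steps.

0.031288

E′(θ) = 38θ + 46
θ₁ = 4 − 0.01·198 = 2.02
θ₂ = 2.02 − 0.01·122.76 = 0.7924
θ₃ = 0.7924 − 0.01·76.1112 = 0.031288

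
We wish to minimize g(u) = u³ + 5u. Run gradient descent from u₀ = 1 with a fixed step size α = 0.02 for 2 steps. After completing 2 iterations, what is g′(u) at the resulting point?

g′(u) = 3u² + 5
Step 1: g′(1) = 8; u₁ = 1 − 0.02·8 = 0.84
Step 2: g′(0.84) = 7.1168; u₂ = 0.84 − 0.02·7.1168 = 0.697664
g′(u) at (0.697664) = 6.460205170688

6.460205170688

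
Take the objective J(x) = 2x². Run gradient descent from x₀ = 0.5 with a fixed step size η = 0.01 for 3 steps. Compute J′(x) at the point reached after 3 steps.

1.769472

J′(x) = 4x
Step 1: J′(0.5) = 2; x₁ = 0.5 − 0.01·2 = 0.48
Step 2: J′(0.48) = 1.92; x₂ = 0.48 − 0.01·1.92 = 0.4608
Step 3: J′(0.4608) = 1.8432; x₃ = 0.4608 − 0.01·1.8432 = 0.442368
J′(x) at (0.442368) = 1.769472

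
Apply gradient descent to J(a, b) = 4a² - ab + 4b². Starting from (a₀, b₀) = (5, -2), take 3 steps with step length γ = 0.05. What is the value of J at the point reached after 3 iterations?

4.23963815625

∇J = (8a - b, -a + 8b)
Step 1: at (5, -2), ∇J = (42, -21) → (5, -2) − 0.05·(42, -21) = (2.9, -0.95)
Step 2: at (2.9, -0.95), ∇J = (24.15, -10.5) → (2.9, -0.95) − 0.05·(24.15, -10.5) = (1.6925, -0.425)
Step 3: at (1.6925, -0.425), ∇J = (13.965, -5.0925) → (1.6925, -0.425) − 0.05·(13.965, -5.0925) = (0.99425, -0.170375)
J(0.99425, -0.170375) = 4.23963815625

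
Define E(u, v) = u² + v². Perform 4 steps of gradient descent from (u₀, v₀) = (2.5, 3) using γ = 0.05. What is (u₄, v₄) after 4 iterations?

∇E = (2u, 2v)
(u₁, v₁) = (2.5, 3) − 0.05·(5, 6) = (2.25, 2.7)
(u₂, v₂) = (2.25, 2.7) − 0.05·(4.5, 5.4) = (2.025, 2.43)
(u₃, v₃) = (2.025, 2.43) − 0.05·(4.05, 4.86) = (1.8225, 2.187)
(u₄, v₄) = (1.8225, 2.187) − 0.05·(3.645, 4.374) = (1.64025, 1.9683)

(1.64025, 1.9683)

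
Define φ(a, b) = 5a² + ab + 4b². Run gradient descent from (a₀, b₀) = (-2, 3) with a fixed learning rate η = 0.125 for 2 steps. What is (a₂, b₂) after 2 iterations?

(-0.0625, -0.015625)

∇φ = (10a + b, a + 8b)
Step 1: at (-2, 3), ∇φ = (-17, 22) → (-2, 3) − 0.125·(-17, 22) = (0.125, 0.25)
Step 2: at (0.125, 0.25), ∇φ = (1.5, 2.125) → (0.125, 0.25) − 0.125·(1.5, 2.125) = (-0.0625, -0.015625)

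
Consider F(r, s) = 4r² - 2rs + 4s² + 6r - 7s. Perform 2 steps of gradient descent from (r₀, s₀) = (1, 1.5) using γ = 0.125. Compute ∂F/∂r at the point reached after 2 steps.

0.6875

∇F = (8r - 2s + 6, -2r + 8s - 7)
(r₁, s₁) = (1, 1.5) − 0.125·(11, 3) = (-0.375, 1.125)
(r₂, s₂) = (-0.375, 1.125) − 0.125·(0.75, 2.75) = (-0.46875, 0.78125)
∂F/∂r at (-0.46875, 0.78125) = 0.6875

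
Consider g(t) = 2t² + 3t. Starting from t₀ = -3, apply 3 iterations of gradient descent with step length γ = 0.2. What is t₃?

-0.768

g′(t) = 4t + 3
Step 1: g′(-3) = -9; t₁ = -3 − 0.2·(-9) = -1.2
Step 2: g′(-1.2) = -1.8; t₂ = -1.2 − 0.2·(-1.8) = -0.84
Step 3: g′(-0.84) = -0.36; t₃ = -0.84 − 0.2·(-0.36) = -0.768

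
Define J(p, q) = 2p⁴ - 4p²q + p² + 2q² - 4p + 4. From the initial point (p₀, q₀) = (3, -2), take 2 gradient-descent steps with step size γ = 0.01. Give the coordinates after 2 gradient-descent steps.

∇J = (8p³ - 8pq + 2p - 4, -4p² + 4q)
Step 1: at (3, -2), ∇J = (266, -44) → (3, -2) − 0.01·(266, -44) = (0.34, -1.56)
Step 2: at (0.34, -1.56), ∇J = (1.237632, -6.7024) → (0.34, -1.56) − 0.01·(1.237632, -6.7024) = (0.32762368, -1.492976)

(0.32762368, -1.492976)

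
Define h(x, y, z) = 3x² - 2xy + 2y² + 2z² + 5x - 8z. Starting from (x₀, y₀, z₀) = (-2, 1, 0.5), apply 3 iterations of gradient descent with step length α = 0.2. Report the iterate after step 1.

∇h = (6x - 2y + 5, -2x + 4y, 4z - 8)
Step 1: at (-2, 1, 0.5), ∇h = (-9, 8, -6) → (-2, 1, 0.5) − 0.2·(-9, 8, -6) = (-0.2, -0.6, 1.7)

(-0.2, -0.6, 1.7)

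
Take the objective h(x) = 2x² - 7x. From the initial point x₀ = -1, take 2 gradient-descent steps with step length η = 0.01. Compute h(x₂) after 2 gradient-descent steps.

h′(x) = 4x - 7
Step 1: h′(-1) = -11; x₁ = -1 − 0.01·(-11) = -0.89
Step 2: h′(-0.89) = -10.56; x₂ = -0.89 − 0.01·(-10.56) = -0.7844
h(-0.7844) = 6.72136672

6.72136672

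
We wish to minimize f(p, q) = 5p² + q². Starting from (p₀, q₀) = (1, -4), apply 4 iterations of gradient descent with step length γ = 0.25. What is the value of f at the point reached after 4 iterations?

∇f = (10p, 2q)
(p₁, q₁) = (1, -4) − 0.25·(10, -8) = (-1.5, -2)
(p₂, q₂) = (-1.5, -2) − 0.25·(-15, -4) = (2.25, -1)
(p₃, q₃) = (2.25, -1) − 0.25·(22.5, -2) = (-3.375, -0.5)
(p₄, q₄) = (-3.375, -0.5) − 0.25·(-33.75, -1) = (5.0625, -0.25)
f(5.0625, -0.25) = 128.20703125

128.20703125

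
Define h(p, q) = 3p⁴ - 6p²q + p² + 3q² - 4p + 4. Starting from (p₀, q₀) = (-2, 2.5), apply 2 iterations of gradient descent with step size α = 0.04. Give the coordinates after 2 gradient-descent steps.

(-0.38363648, 2.187424)

∇h = (12p³ - 12pq + 2p - 4, -6p² + 6q)
Step 1: at (-2, 2.5), ∇h = (-44, -9) → (-2, 2.5) − 0.04·(-44, -9) = (-0.24, 2.86)
Step 2: at (-0.24, 2.86), ∇h = (3.590912, 16.8144) → (-0.24, 2.86) − 0.04·(3.590912, 16.8144) = (-0.38363648, 2.187424)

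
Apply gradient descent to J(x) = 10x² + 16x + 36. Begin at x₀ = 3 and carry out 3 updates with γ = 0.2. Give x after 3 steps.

J′(x) = 20x + 16
Step 1: J′(3) = 76; x₁ = 3 − 0.2·76 = -12.2
Step 2: J′(-12.2) = -228; x₂ = -12.2 − 0.2·(-228) = 33.4
Step 3: J′(33.4) = 684; x₃ = 33.4 − 0.2·684 = -103.4

-103.4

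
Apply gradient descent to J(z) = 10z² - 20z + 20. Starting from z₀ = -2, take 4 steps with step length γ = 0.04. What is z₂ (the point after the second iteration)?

J′(z) = 20z - 20
z₁ = -2 − 0.04·(-60) = 0.4
z₂ = 0.4 − 0.04·(-12) = 0.88

0.88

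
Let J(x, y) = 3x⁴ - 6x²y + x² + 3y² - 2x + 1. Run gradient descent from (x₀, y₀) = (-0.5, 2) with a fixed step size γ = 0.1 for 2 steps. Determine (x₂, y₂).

(0.11875, 1.3175)

∇J = (12x³ - 12xy + 2x - 2, -6x² + 6y)
Step 1: at (-0.5, 2), ∇J = (7.5, 10.5) → (-0.5, 2) − 0.1·(7.5, 10.5) = (-1.25, 0.95)
Step 2: at (-1.25, 0.95), ∇J = (-13.6875, -3.675) → (-1.25, 0.95) − 0.1·(-13.6875, -3.675) = (0.11875, 1.3175)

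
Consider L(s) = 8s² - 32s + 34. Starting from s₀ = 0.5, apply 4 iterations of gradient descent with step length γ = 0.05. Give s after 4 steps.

1.9976

L′(s) = 16s - 32
s₁ = 0.5 − 0.05·(-24) = 1.7
s₂ = 1.7 − 0.05·(-4.8) = 1.94
s₃ = 1.94 − 0.05·(-0.96) = 1.988
s₄ = 1.988 − 0.05·(-0.192) = 1.9976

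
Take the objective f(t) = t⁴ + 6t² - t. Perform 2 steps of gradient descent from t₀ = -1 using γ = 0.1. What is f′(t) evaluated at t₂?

-3.148656206592

f′(t) = 4t³ + 12t - 1
t₁ = -1 − 0.1·(-17) = 0.7
t₂ = 0.7 − 0.1·8.772 = -0.1772
f′(t) at (-0.1772) = -3.148656206592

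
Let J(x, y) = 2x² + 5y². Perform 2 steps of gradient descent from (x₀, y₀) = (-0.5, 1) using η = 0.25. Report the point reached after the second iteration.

(0, 2.25)

∇J = (4x, 10y)
Step 1: at (-0.5, 1), ∇J = (-2, 10) → (-0.5, 1) − 0.25·(-2, 10) = (0, -1.5)
Step 2: at (0, -1.5), ∇J = (0, -15) → (0, -1.5) − 0.25·(0, -15) = (0, 2.25)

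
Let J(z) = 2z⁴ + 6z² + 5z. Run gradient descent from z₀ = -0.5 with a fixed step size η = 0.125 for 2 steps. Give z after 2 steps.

J′(z) = 8z³ + 12z + 5
z₁ = -0.5 − 0.125·(-2) = -0.25
z₂ = -0.25 − 0.125·1.875 = -0.484375

-0.484375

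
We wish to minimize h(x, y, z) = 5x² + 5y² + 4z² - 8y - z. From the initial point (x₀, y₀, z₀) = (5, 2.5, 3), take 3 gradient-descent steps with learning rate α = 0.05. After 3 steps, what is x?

0.625

∇h = (10x, 10y - 8, 8z - 1)
(x₁, y₁, z₁) = (5, 2.5, 3) − 0.05·(50, 17, 23) = (2.5, 1.65, 1.85)
(x₂, y₂, z₂) = (2.5, 1.65, 1.85) − 0.05·(25, 8.5, 13.8) = (1.25, 1.225, 1.16)
(x₃, y₃, z₃) = (1.25, 1.225, 1.16) − 0.05·(12.5, 4.25, 8.28) = (0.625, 1.0125, 0.746)
x = 0.625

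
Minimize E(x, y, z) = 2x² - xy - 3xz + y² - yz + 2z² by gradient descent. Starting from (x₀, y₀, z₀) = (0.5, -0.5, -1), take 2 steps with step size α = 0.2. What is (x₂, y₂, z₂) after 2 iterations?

∇E = (4x - y - 3z, -x + 2y - z, -3x - y + 4z)
(x₁, y₁, z₁) = (0.5, -0.5, -1) − 0.2·(5.5, -0.5, -5) = (-0.6, -0.4, 0)
(x₂, y₂, z₂) = (-0.6, -0.4, 0) − 0.2·(-2, -0.2, 2.2) = (-0.2, -0.36, -0.44)

(-0.2, -0.36, -0.44)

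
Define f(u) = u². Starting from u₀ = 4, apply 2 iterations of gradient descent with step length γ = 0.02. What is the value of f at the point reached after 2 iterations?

13.58954496

f′(u) = 2u
Step 1: f′(4) = 8; u₁ = 4 − 0.02·8 = 3.84
Step 2: f′(3.84) = 7.68; u₂ = 3.84 − 0.02·7.68 = 3.6864
f(3.6864) = 13.58954496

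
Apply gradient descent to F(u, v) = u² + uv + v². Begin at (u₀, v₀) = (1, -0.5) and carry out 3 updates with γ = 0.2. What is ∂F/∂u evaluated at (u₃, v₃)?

0.432

∇F = (2u + v, u + 2v)
Step 1: at (1, -0.5), ∇F = (1.5, 0) → (1, -0.5) − 0.2·(1.5, 0) = (0.7, -0.5)
Step 2: at (0.7, -0.5), ∇F = (0.9, -0.3) → (0.7, -0.5) − 0.2·(0.9, -0.3) = (0.52, -0.44)
Step 3: at (0.52, -0.44), ∇F = (0.6, -0.36) → (0.52, -0.44) − 0.2·(0.6, -0.36) = (0.4, -0.368)
∂F/∂u at (0.4, -0.368) = 0.432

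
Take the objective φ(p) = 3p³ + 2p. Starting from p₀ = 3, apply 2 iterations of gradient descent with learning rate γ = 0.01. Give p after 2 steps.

φ′(p) = 9p² + 2
Step 1: φ′(3) = 83; p₁ = 3 − 0.01·83 = 2.17
Step 2: φ′(2.17) = 44.3801; p₂ = 2.17 − 0.01·44.3801 = 1.726199

1.726199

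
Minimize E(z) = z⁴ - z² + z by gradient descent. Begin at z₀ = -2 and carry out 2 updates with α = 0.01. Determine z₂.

-1.56749132

E′(z) = 4z³ - 2z + 1
z₁ = -2 − 0.01·(-27) = -1.73
z₂ = -1.73 − 0.01·(-16.250868) = -1.56749132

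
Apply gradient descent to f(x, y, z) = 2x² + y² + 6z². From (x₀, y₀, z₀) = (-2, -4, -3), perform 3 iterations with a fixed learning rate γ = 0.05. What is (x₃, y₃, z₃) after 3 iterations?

(-1.024, -2.916, -0.192)

∇f = (4x, 2y, 12z)
(x₁, y₁, z₁) = (-2, -4, -3) − 0.05·(-8, -8, -36) = (-1.6, -3.6, -1.2)
(x₂, y₂, z₂) = (-1.6, -3.6, -1.2) − 0.05·(-6.4, -7.2, -14.4) = (-1.28, -3.24, -0.48)
(x₃, y₃, z₃) = (-1.28, -3.24, -0.48) − 0.05·(-5.12, -6.48, -5.76) = (-1.024, -2.916, -0.192)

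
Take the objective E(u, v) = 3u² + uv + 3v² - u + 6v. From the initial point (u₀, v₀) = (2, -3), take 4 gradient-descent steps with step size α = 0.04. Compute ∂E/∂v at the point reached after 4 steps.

-3.95513856

∇E = (6u + v - 1, u + 6v + 6)
Step 1: at (2, -3), ∇E = (8, -10) → (2, -3) − 0.04·(8, -10) = (1.68, -2.6)
Step 2: at (1.68, -2.6), ∇E = (6.48, -7.92) → (1.68, -2.6) − 0.04·(6.48, -7.92) = (1.4208, -2.2832)
Step 3: at (1.4208, -2.2832), ∇E = (5.2416, -6.2784) → (1.4208, -2.2832) − 0.04·(5.2416, -6.2784) = (1.211136, -2.032064)
Step 4: at (1.211136, -2.032064), ∇E = (4.234752, -4.981248) → (1.211136, -2.032064) − 0.04·(4.234752, -4.981248) = (1.04174592, -1.83281408)
∂E/∂v at (1.04174592, -1.83281408) = -3.95513856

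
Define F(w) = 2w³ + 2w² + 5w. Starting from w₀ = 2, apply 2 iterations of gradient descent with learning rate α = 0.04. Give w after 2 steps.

F′(w) = 6w² + 4w + 5
w₁ = 2 − 0.04·37 = 0.52
w₂ = 0.52 − 0.04·8.7024 = 0.171904

0.171904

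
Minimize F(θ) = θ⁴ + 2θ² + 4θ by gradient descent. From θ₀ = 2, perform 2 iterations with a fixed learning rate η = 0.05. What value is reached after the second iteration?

F′(θ) = 4θ³ + 4θ + 4
Step 1: F′(2) = 44; θ₁ = 2 − 0.05·44 = -0.2
Step 2: F′(-0.2) = 3.168; θ₂ = -0.2 − 0.05·3.168 = -0.3584

-0.3584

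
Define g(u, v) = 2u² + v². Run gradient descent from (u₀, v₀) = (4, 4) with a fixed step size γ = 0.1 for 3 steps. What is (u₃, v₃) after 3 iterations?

∇g = (4u, 2v)
Step 1: at (4, 4), ∇g = (16, 8) → (4, 4) − 0.1·(16, 8) = (2.4, 3.2)
Step 2: at (2.4, 3.2), ∇g = (9.6, 6.4) → (2.4, 3.2) − 0.1·(9.6, 6.4) = (1.44, 2.56)
Step 3: at (1.44, 2.56), ∇g = (5.76, 5.12) → (1.44, 2.56) − 0.1·(5.76, 5.12) = (0.864, 2.048)

(0.864, 2.048)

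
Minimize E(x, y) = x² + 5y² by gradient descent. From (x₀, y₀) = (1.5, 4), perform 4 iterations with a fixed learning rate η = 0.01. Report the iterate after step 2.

(1.4406, 3.24)

∇E = (2x, 10y)
(x₁, y₁) = (1.5, 4) − 0.01·(3, 40) = (1.47, 3.6)
(x₂, y₂) = (1.47, 3.6) − 0.01·(2.94, 36) = (1.4406, 3.24)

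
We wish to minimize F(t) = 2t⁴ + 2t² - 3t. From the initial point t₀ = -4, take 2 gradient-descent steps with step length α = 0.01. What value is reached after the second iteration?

1.10775272

F′(t) = 8t³ + 4t - 3
t₁ = -4 − 0.01·(-531) = 1.31
t₂ = 1.31 − 0.01·20.224728 = 1.10775272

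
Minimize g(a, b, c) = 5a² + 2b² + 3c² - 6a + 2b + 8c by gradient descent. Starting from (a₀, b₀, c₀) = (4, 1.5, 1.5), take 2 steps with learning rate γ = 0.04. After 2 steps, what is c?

∇g = (10a - 6, 4b + 2, 6c + 8)
Step 1: at (4, 1.5, 1.5), ∇g = (34, 8, 17) → (4, 1.5, 1.5) − 0.04·(34, 8, 17) = (2.64, 1.18, 0.82)
Step 2: at (2.64, 1.18, 0.82), ∇g = (20.4, 6.72, 12.92) → (2.64, 1.18, 0.82) − 0.04·(20.4, 6.72, 12.92) = (1.824, 0.9112, 0.3032)
c = 0.3032

0.3032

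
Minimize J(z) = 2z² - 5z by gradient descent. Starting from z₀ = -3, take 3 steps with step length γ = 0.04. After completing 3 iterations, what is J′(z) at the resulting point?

J′(z) = 4z - 5
Step 1: J′(-3) = -17; z₁ = -3 − 0.04·(-17) = -2.32
Step 2: J′(-2.32) = -14.28; z₂ = -2.32 − 0.04·(-14.28) = -1.7488
Step 3: J′(-1.7488) = -11.9952; z₃ = -1.7488 − 0.04·(-11.9952) = -1.268992
J′(z) at (-1.268992) = -10.075968

-10.075968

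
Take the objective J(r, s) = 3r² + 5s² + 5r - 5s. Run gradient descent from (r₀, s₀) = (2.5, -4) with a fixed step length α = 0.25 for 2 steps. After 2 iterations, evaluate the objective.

511.328125

∇J = (6r + 5, 10s - 5)
Step 1: at (2.5, -4), ∇J = (20, -45) → (2.5, -4) − 0.25·(20, -45) = (-2.5, 7.25)
Step 2: at (-2.5, 7.25), ∇J = (-10, 67.5) → (-2.5, 7.25) − 0.25·(-10, 67.5) = (0, -9.625)
J(0, -9.625) = 511.328125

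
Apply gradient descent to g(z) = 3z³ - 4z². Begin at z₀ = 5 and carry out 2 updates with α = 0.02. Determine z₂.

g′(z) = 9z² - 8z
Step 1: g′(5) = 185; z₁ = 5 − 0.02·185 = 1.3
Step 2: g′(1.3) = 4.81; z₂ = 1.3 − 0.02·4.81 = 1.2038

1.2038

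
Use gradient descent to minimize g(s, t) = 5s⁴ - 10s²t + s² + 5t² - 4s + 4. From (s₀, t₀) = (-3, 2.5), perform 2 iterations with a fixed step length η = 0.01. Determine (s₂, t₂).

∇g = (20s³ - 20st + 2s - 4, -10s² + 10t)
(s₁, t₁) = (-3, 2.5) − 0.01·(-400, -65) = (1, 3.15)
(s₂, t₂) = (1, 3.15) − 0.01·(-45, 21.5) = (1.45, 2.935)

(1.45, 2.935)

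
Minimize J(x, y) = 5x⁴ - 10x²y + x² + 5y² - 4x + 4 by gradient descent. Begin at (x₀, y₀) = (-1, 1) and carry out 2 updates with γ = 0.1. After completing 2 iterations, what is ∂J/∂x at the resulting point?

-7.43909376

∇J = (20x³ - 20xy + 2x - 4, -10x² + 10y)
(x₁, y₁) = (-1, 1) − 0.1·(-6, 0) = (-0.4, 1)
(x₂, y₂) = (-0.4, 1) − 0.1·(1.92, 8.4) = (-0.592, 0.16)
∂J/∂x at (-0.592, 0.16) = -7.43909376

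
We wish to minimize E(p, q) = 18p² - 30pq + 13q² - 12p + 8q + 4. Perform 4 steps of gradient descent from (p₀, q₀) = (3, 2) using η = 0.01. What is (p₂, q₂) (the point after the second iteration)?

∇E = (36p - 30q - 12, -30p + 26q + 8)
Step 1: at (3, 2), ∇E = (36, -30) → (3, 2) − 0.01·(36, -30) = (2.64, 2.3)
Step 2: at (2.64, 2.3), ∇E = (14.04, -11.4) → (2.64, 2.3) − 0.01·(14.04, -11.4) = (2.4996, 2.414)

(2.4996, 2.414)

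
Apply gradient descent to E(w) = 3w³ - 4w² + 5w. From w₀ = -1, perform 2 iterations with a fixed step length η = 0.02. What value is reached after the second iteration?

-2.143648

E′(w) = 9w² - 8w + 5
w₁ = -1 − 0.02·22 = -1.44
w₂ = -1.44 − 0.02·35.1824 = -2.143648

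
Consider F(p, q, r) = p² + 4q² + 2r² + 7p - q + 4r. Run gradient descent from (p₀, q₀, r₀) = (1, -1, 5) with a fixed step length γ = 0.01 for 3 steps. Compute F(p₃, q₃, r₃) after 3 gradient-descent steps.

∇F = (2p + 7, 8q - 1, 4r + 4)
Step 1: at (1, -1, 5), ∇F = (9, -9, 24) → (1, -1, 5) − 0.01·(9, -9, 24) = (0.91, -0.91, 4.76)
Step 2: at (0.91, -0.91, 4.76), ∇F = (8.82, -8.28, 23.04) → (0.91, -0.91, 4.76) − 0.01·(8.82, -8.28, 23.04) = (0.8218, -0.8272, 4.5296)
Step 3: at (0.8218, -0.8272, 4.5296), ∇F = (8.6436, -7.6176, 22.1184) → (0.8218, -0.8272, 4.5296) − 0.01·(8.6436, -7.6176, 22.1184) = (0.735364, -0.751024, 4.308416)
F(0.735364, -0.751024, 4.308416) = 63.054041264912

63.054041264912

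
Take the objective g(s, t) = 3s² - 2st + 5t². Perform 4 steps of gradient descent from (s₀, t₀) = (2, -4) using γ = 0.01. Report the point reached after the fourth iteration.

∇g = (6s - 2t, -2s + 10t)
(s₁, t₁) = (2, -4) − 0.01·(20, -44) = (1.8, -3.56)
(s₂, t₂) = (1.8, -3.56) − 0.01·(17.92, -39.2) = (1.6208, -3.168)
(s₃, t₃) = (1.6208, -3.168) − 0.01·(16.0608, -34.9216) = (1.460192, -2.818784)
(s₄, t₄) = (1.460192, -2.818784) − 0.01·(14.39872, -31.108224) = (1.3162048, -2.50770176)

(1.3162048, -2.50770176)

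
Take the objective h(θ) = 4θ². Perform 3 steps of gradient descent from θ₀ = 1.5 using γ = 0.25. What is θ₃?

-1.5

h′(θ) = 8θ
θ₁ = 1.5 − 0.25·12 = -1.5
θ₂ = -1.5 − 0.25·(-12) = 1.5
θ₃ = 1.5 − 0.25·12 = -1.5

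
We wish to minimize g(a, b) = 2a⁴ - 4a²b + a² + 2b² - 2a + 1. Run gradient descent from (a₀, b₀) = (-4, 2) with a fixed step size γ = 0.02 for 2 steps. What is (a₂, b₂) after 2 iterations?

(-14.41262336, 5.000448)

∇g = (8a³ - 8ab + 2a - 2, -4a² + 4b)
(a₁, b₁) = (-4, 2) − 0.02·(-458, -56) = (5.16, 3.12)
(a₂, b₂) = (5.16, 3.12) − 0.02·(978.631168, -94.0224) = (-14.41262336, 5.000448)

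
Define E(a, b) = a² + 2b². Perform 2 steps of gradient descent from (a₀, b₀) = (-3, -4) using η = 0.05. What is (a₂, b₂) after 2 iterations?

∇E = (2a, 4b)
Step 1: at (-3, -4), ∇E = (-6, -16) → (-3, -4) − 0.05·(-6, -16) = (-2.7, -3.2)
Step 2: at (-2.7, -3.2), ∇E = (-5.4, -12.8) → (-2.7, -3.2) − 0.05·(-5.4, -12.8) = (-2.43, -2.56)

(-2.43, -2.56)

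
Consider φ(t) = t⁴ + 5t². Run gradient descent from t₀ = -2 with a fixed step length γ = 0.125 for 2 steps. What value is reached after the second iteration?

φ′(t) = 4t³ + 10t
t₁ = -2 − 0.125·(-52) = 4.5
t₂ = 4.5 − 0.125·409.5 = -46.6875

-46.6875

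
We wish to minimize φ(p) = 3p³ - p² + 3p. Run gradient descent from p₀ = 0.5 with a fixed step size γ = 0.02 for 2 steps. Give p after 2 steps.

0.3405995

φ′(p) = 9p² - 2p + 3
p₁ = 0.5 − 0.02·4.25 = 0.415
p₂ = 0.415 − 0.02·3.720025 = 0.3405995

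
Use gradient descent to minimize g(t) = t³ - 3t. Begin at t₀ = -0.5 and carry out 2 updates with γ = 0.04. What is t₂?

g′(t) = 3t² - 3
Step 1: g′(-0.5) = -2.25; t₁ = -0.5 − 0.04·(-2.25) = -0.41
Step 2: g′(-0.41) = -2.4957; t₂ = -0.41 − 0.04·(-2.4957) = -0.310172

-0.310172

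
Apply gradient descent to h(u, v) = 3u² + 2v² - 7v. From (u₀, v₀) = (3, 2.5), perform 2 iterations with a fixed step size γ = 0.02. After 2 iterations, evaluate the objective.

∇h = (6u, 4v - 7)
Step 1: at (3, 2.5), ∇h = (18, 3) → (3, 2.5) − 0.02·(18, 3) = (2.64, 2.44)
Step 2: at (2.64, 2.44), ∇h = (15.84, 2.76) → (2.64, 2.44) − 0.02·(15.84, 2.76) = (2.3232, 2.3848)
h(2.3232, 2.3848) = 10.8727168

10.8727168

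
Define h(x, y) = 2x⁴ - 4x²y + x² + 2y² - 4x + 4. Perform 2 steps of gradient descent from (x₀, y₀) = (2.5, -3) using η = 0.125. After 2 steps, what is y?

216.09375

∇h = (8x³ - 8xy + 2x - 4, -4x² + 4y)
Step 1: at (2.5, -3), ∇h = (186, -37) → (2.5, -3) − 0.125·(186, -37) = (-20.75, 1.625)
Step 2: at (-20.75, 1.625), ∇h = (-71249.125, -1715.75) → (-20.75, 1.625) − 0.125·(-71249.125, -1715.75) = (8885.390625, 216.09375)
y = 216.09375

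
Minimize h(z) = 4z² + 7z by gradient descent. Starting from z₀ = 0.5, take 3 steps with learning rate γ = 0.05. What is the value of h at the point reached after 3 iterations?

h′(z) = 8z + 7
z₁ = 0.5 − 0.05·11 = -0.05
z₂ = -0.05 − 0.05·6.6 = -0.38
z₃ = -0.38 − 0.05·3.96 = -0.578
h(-0.578) = -2.709664

-2.709664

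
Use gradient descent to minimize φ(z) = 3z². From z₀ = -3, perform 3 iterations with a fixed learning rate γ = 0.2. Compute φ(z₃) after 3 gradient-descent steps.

φ′(z) = 6z
Step 1: φ′(-3) = -18; z₁ = -3 − 0.2·(-18) = 0.6
Step 2: φ′(0.6) = 3.6; z₂ = 0.6 − 0.2·3.6 = -0.12
Step 3: φ′(-0.12) = -0.72; z₃ = -0.12 − 0.2·(-0.72) = 0.024
φ(0.024) = 0.001728

0.001728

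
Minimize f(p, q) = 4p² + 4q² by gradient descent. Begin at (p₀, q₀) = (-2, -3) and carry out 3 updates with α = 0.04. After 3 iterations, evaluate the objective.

5.141109096448

∇f = (8p, 8q)
Step 1: at (-2, -3), ∇f = (-16, -24) → (-2, -3) − 0.04·(-16, -24) = (-1.36, -2.04)
Step 2: at (-1.36, -2.04), ∇f = (-10.88, -16.32) → (-1.36, -2.04) − 0.04·(-10.88, -16.32) = (-0.9248, -1.3872)
Step 3: at (-0.9248, -1.3872), ∇f = (-7.3984, -11.0976) → (-0.9248, -1.3872) − 0.04·(-7.3984, -11.0976) = (-0.628864, -0.943296)
f(-0.628864, -0.943296) = 5.141109096448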